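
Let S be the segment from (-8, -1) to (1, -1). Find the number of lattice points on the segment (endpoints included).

The number of lattice points on a segment between lattice points is gcd(|Δx|,|Δy|) + 1 = gcd(9,0) + 1 = 9 + 1 = 10.

10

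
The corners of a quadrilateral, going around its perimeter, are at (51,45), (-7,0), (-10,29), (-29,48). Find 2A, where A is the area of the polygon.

Using the shoelace formula, 2A = |[51·0 − (-7)·45] + [(-7)·29 − (-10)·0] + [(-10)·48 − (-29)·29] + [(-29)·45 − 51·48]| = 3280, so the area is 1640.

3280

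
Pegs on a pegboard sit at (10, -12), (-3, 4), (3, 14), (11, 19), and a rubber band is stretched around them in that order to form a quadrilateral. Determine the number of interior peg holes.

Using the shoelace formula, 2A = |(10·4 − (-3)·(-12)) + ((-3)·14 − 3·4) + (3·19 − 11·14) + (11·(-12) − 10·19)| = 469, so the area is 469/2.
Along each edge there are gcd(|Δx|,|Δy|)+1 lattice points, so counting each shared vertex once the boundary has gcd(13,16) + gcd(6,10) + gcd(8,5) + gcd(1,31) = 1+2+1+1 = 5.
Pick's theorem gives I = A − B/2 + 1 = 469/2 − 5/2 + 1 = 233.

233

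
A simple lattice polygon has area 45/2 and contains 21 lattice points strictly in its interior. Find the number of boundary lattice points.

Pick's theorem gives A = I + B/2 − 1, so B = 2(A − I + 1) = 2(45/2 − 21 + 1) = 5.

5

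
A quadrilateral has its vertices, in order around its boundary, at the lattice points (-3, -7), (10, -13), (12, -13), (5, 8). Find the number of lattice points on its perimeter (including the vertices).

Summing gcd(|Δx|,|Δy|) over the edges gives the boundary count: gcd(13,6) + gcd(2,0) + gcd(7,21) + gcd(8,15) = 1+2+7+1 = 11.

11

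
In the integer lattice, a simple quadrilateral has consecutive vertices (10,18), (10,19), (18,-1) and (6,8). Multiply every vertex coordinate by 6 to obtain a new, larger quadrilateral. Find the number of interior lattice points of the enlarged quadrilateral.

By the shoelace formula, twice the signed area is |(10·19 − 10·18) + (10·(-1) − 18·19) + (18·8 − 6·(-1)) + (6·18 − 10·8)| = 164, so the area is 82.
Along each edge there are gcd(|Δx|,|Δy|)+1 lattice points, so counting each shared vertex once the boundary has gcd(0,1) + gcd(8,20) + gcd(12,9) + gcd(4,10) = 1+4+3+2 = 10.
Scaling by 6 multiplies the area by 6² = 36 (so the new area is 2952) and multiplies the boundary lattice-point count by 6, giving 60.
By Pick's theorem, the interior count of the dilated polygon is 2952 − 60/2 + 1 = 2923.

2923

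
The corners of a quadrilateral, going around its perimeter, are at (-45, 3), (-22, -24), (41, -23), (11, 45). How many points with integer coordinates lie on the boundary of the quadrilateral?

18

Along each edge there are gcd(|Δx|,|Δy|)+1 lattice points, so counting each shared vertex once the boundary has gcd(23,27) + gcd(63,1) + gcd(30,68) + gcd(56,42) = 1+1+2+14 = 18.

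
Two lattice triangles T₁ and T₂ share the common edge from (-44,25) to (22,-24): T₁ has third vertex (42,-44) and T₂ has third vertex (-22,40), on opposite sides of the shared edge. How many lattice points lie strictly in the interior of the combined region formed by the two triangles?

The union is the simple quadrilateral with vertices (-44,25), (42,-44), (22,-24), (-22,40) in order.
The shoelace formula gives twice the area as |[(-44)·(-44) − 42·25] + [42·(-24) − 22·(-44)] + [22·40 − (-22)·(-24)] + [(-22)·25 − (-44)·40]| = 2408, so the area is 1204.
Along each edge there are gcd(|Δx|,|Δy|)+1 lattice points, so counting each shared vertex once the boundary has gcd(86,69) + gcd(20,20) + gcd(44,64) + gcd(22,15) = 1+20+4+1 = 26.
By Pick's theorem I = A − B/2 + 1 = 1204 − 26/2 + 1 = 1192.

1192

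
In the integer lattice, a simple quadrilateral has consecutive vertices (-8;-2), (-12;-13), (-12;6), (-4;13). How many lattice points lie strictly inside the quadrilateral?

74

By the shoelace formula, twice the signed area is |[(-8)·(-13) − (-12)·(-2)] + [(-12)·6 − (-12)·(-13)] + [(-12)·13 − (-4)·6] + [(-4)·(-2) − (-8)·13]| = 168, so the area is 84.
Along each edge there are gcd(|Δx|,|Δy|)+1 lattice points, so counting each shared vertex once the boundary has gcd(4,11) + gcd(0,19) + gcd(8,7) + gcd(4,15) = 1+19+1+1 = 22.
By Pick's theorem A = I + B/2 − 1, so I = 84 − 22/2 + 1 = 74.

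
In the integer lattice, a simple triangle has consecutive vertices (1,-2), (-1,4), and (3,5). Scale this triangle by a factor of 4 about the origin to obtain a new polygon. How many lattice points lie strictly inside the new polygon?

201

By the shoelace formula, twice the signed area is |[1·4 − (-1)·(-2)] + [(-1)·5 − 3·4] + [3·(-2) − 1·5]| = 26, so the area is 13.
The number of boundary lattice points is Σ gcd(|Δx|,|Δy|) = gcd(2,6) + gcd(4,1) + gcd(2,7) = 2+1+1 = 4.
Scaling by 4 multiplies the area by 4² = 16 (so the new area is 208) and multiplies the boundary lattice-point count by 4, giving 16.
By Pick's theorem, the interior count of the dilated polygon is 208 − 16/2 + 1 = 201.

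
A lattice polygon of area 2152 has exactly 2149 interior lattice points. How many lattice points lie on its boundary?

8

Pick's theorem gives A = I + B/2 − 1, so B = 2(A − I + 1) = 2(2152 − 2149 + 1) = 8.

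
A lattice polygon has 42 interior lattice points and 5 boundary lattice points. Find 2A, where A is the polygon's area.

By Pick's theorem, A = I + B/2 − 1 = 42 + 5/2 − 1 = 87/2.
Hence 2A = 87.

87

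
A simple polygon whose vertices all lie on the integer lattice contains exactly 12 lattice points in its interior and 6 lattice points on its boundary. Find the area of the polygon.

Pick's theorem states A = I + B/2 − 1, so A = 12 + 6/2 − 1 = 14.

14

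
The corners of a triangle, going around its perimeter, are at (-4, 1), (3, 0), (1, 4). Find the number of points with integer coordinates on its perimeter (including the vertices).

Along each edge there are gcd(|Δx|,|Δy|)+1 lattice points, so counting each shared vertex once the boundary has gcd(7,1) + gcd(2,4) + gcd(5,3) = 1+2+1 = 4.

4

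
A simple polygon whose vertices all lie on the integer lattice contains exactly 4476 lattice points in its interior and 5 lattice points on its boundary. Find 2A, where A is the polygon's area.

Pick's theorem states A = I + B/2 − 1, so A = 4476 + 5/2 − 1 = 8955/2.
Hence 2A = 8955.

8955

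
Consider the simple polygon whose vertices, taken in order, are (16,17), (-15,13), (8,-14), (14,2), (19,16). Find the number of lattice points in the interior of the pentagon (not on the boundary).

Using the shoelace formula, 2A = |(16·13 − (-15)·17) + ((-15)·(-14) − 8·13) + (8·2 − 14·(-14)) + (14·16 − 19·2) + (19·17 − 16·16)| = 1034, so the area is 517.
Along each edge there are gcd(|Δx|,|Δy|)+1 lattice points, so counting each shared vertex once the boundary has gcd(31,4) + gcd(23,27) + gcd(6,16) + gcd(5,14) + gcd(3,1) = 1+1+2+1+1 = 6.
By Pick's theorem A = I + B/2 − 1, so I = 517 − 6/2 + 1 = 515.

515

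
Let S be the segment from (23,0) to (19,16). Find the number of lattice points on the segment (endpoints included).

5

The number of lattice points on a segment between lattice points is gcd(|Δx|,|Δy|) + 1 = gcd(4,16) + 1 = 4 + 1 = 5.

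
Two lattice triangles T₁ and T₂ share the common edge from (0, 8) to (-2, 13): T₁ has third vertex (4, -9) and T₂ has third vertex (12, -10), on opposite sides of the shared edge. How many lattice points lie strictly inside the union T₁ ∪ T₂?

The union is the simple quadrilateral with vertices (0, 8), (4, -9), (-2, 13), (12, -10) in order.
Using the shoelace formula, 2A = |(0·(-9) − 4·8) + (4·13 − (-2)·(-9)) + ((-2)·(-10) − 12·13) + (12·8 − 0·(-10))| = 38, so the area is 19.
Along each edge there are gcd(|Δx|,|Δy|)+1 lattice points, so counting each shared vertex once the boundary has gcd(4,17) + gcd(6,22) + gcd(14,23) + gcd(12,18) = 1+2+1+6 = 10.
By Pick's theorem I = A − B/2 + 1 = 19 − 10/2 + 1 = 15.

15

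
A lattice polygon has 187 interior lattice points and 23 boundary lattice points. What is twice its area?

395

By Pick's theorem, A = I + B/2 − 1 = 187 + 23/2 − 1 = 395/2.
Hence 2A = 395.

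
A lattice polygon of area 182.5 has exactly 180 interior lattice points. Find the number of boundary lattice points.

Pick's theorem gives A = I + B/2 − 1, so B = 2(A − I + 1) = 2(182.5 − 180 + 1) = 7.

7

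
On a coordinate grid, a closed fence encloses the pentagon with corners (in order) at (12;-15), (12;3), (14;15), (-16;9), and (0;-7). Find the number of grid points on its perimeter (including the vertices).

The number of boundary lattice points is Σ gcd(|Δx|,|Δy|) = gcd(0,18) + gcd(2,12) + gcd(30,6) + gcd(16,16) + gcd(12,8) = 18+2+6+16+4 = 46.

46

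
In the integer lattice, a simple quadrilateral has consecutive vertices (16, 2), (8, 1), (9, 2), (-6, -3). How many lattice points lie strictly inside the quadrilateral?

11

Using the shoelace formula, 2A = |[16·1 − 8·2] + [8·2 − 9·1] + [9·(-3) − (-6)·2] + [(-6)·2 − 16·(-3)]| = 28, so the area is 14.
The number of boundary lattice points is Σ gcd(|Δx|,|Δy|) = gcd(8,1) + gcd(1,1) + gcd(15,5) + gcd(22,5) = 1+1+5+1 = 8.
By Pick's theorem A = I + B/2 − 1, so I = 14 − 8/2 + 1 = 11.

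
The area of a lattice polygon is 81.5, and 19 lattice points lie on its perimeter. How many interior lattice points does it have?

73

Pick's theorem A = I + B/2 − 1 rearranges to I = A − B/2 + 1 = 81.5 − 19/2 + 1 = 73.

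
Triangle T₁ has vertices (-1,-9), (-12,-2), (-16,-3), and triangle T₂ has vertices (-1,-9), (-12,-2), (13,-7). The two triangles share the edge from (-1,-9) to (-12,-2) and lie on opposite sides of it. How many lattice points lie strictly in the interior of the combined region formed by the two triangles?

The union is the simple quadrilateral with vertices (-1,-9), (-16,-3), (-12,-2), (13,-7) in order.
By the shoelace formula, twice the signed area is |((-1)·(-3) − (-16)·(-9)) + ((-16)·(-2) − (-12)·(-3)) + ((-12)·(-7) − 13·(-2)) + (13·(-9) − (-1)·(-7))| = 159, so the area is 159/2.
Summing gcd(|Δx|,|Δy|) over the edges gives the boundary count: gcd(15,6) + gcd(4,1) + gcd(25,5) + gcd(14,2) = 3+1+5+2 = 11.
By Pick's theorem I = A − B/2 + 1 = 159/2 − 11/2 + 1 = 75.

75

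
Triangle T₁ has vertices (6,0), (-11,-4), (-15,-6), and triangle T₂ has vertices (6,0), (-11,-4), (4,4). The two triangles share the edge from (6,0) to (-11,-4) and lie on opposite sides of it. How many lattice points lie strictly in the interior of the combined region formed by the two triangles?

44

The union is the simple quadrilateral with vertices (6,0), (-15,-6), (-11,-4), (4,4) in order.
By the shoelace formula, twice the signed area is |(6·(-6) − (-15)·0) + ((-15)·(-4) − (-11)·(-6)) + ((-11)·4 − 4·(-4)) + (4·0 − 6·4)| = 94, so the area is 47.
Along each edge there are gcd(|Δx|,|Δy|)+1 lattice points, so counting each shared vertex once the boundary has gcd(21,6) + gcd(4,2) + gcd(15,8) + gcd(2,4) = 3+2+1+2 = 8.
By Pick's theorem I = A − B/2 + 1 = 47 − 8/2 + 1 = 44.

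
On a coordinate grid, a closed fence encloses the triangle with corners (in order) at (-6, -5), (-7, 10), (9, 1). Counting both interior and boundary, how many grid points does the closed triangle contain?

119

The shoelace formula gives twice the area as |((-6)·10 − (-7)·(-5)) + ((-7)·1 − 9·10) + (9·(-5) − (-6)·1)| = 231, so the area is 115.5.
The number of boundary lattice points is Σ gcd(|Δx|,|Δy|) = gcd(1,15) + gcd(16,9) + gcd(15,6) = 1+1+3 = 5.
Pick's theorem gives I = A − B/2 + 1 = 115.5 − 5/2 + 1 = 114, so the closed region contains I + B = 114 + 5 = 119 lattice points.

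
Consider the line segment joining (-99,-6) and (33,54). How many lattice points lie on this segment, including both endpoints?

The number of lattice points on a segment between lattice points is gcd(|Δx|,|Δy|) + 1 = gcd(132,60) + 1 = 12 + 1 = 13.

13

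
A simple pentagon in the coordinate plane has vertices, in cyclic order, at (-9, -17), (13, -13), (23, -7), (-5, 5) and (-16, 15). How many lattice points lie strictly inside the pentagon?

By the shoelace formula, twice the signed area is |((-9)·(-13) − 13·(-17)) + (13·(-7) − 23·(-13)) + (23·5 − (-5)·(-7)) + ((-5)·15 − (-16)·5) + ((-16)·(-17) − (-9)·15)| = 1038, so the area is 519.
The number of boundary lattice points is Σ gcd(|Δx|,|Δy|) = gcd(22,4) + gcd(10,6) + gcd(28,12) + gcd(11,10) + gcd(7,32) = 2+2+4+1+1 = 10.
Pick's theorem gives I = A − B/2 + 1 = 519 − 10/2 + 1 = 515.

515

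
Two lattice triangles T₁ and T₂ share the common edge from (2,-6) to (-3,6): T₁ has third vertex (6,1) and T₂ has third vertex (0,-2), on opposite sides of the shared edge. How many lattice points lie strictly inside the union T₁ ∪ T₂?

The union is the simple quadrilateral with vertices (2,-6), (6,1), (-3,6), (0,-2) in order.
By the shoelace formula, twice the signed area is |[2·1 − 6·(-6)] + [6·6 − (-3)·1] + [(-3)·(-2) − 0·6] + [0·(-6) − 2·(-2)]| = 87, so the area is 43.5.
The number of boundary lattice points is Σ gcd(|Δx|,|Δy|) = gcd(4,7) + gcd(9,5) + gcd(3,8) + gcd(2,4) = 1+1+1+2 = 5.
By Pick's theorem I = A − B/2 + 1 = 43.5 − 5/2 + 1 = 42.

42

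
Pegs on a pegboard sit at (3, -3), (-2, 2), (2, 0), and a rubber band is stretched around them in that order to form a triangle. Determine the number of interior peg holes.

2

The shoelace formula gives twice the area as |[3·2 − (-2)·(-3)] + [(-2)·0 − 2·2] + [2·(-3) − 3·0]| = 10, so the area is 5.
Along each edge there are gcd(|Δx|,|Δy|)+1 lattice points, so counting each shared vertex once the boundary has gcd(5,5) + gcd(4,2) + gcd(1,3) = 5+2+1 = 8.
Pick's theorem gives I = A − B/2 + 1 = 5 − 8/2 + 1 = 2.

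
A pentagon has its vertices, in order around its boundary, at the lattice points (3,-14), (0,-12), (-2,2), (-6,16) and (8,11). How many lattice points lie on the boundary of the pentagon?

11

Along each edge there are gcd(|Δx|,|Δy|)+1 lattice points, so counting each shared vertex once the boundary has gcd(3,2) + gcd(2,14) + gcd(4,14) + gcd(14,5) + gcd(5,25) = 1+2+2+1+5 = 11.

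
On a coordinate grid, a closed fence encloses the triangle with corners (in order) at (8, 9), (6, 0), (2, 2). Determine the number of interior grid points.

The shoelace formula gives twice the area as |[8·0 − 6·9] + [6·2 − 2·0] + [2·9 − 8·2]| = 40, so the area is 20.
Summing gcd(|Δx|,|Δy|) over the edges gives the boundary count: gcd(2,9) + gcd(4,2) + gcd(6,7) = 1+2+1 = 4.
Pick's theorem gives I = A − B/2 + 1 = 20 − 4/2 + 1 = 19.

19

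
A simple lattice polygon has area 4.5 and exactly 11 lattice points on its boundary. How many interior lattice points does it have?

From Pick's theorem, I = A − B/2 + 1 = 4.5 − 11/2 + 1 = 0.

0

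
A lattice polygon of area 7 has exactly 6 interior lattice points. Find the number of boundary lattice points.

4

Pick's theorem gives A = I + B/2 − 1, so B = 2(A − I + 1) = 2(7 − 6 + 1) = 4.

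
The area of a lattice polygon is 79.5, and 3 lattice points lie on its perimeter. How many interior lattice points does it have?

Pick's theorem A = I + B/2 − 1 rearranges to I = A − B/2 + 1 = 79.5 − 3/2 + 1 = 79.

79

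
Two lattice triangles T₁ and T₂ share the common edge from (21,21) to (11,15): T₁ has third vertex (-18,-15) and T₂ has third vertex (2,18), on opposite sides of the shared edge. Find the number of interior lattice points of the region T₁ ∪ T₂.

102

The union is the simple quadrilateral with vertices (21,21), (-18,-15), (11,15), (2,18) in order.
Using the shoelace formula, 2A = |(21·(-15) − (-18)·21) + ((-18)·15 − 11·(-15)) + (11·18 − 2·15) + (2·21 − 21·18)| = 210, so the area is 105.
Along each edge there are gcd(|Δx|,|Δy|)+1 lattice points, so counting each shared vertex once the boundary has gcd(39,36) + gcd(29,30) + gcd(9,3) + gcd(19,3) = 3+1+3+1 = 8.
By Pick's theorem I = A − B/2 + 1 = 105 − 8/2 + 1 = 102.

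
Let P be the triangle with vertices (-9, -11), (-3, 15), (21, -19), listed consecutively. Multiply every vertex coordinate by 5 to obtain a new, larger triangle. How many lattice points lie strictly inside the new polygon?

10336

Using the shoelace formula, 2A = |((-9)·15 − (-3)·(-11)) + ((-3)·(-19) − 21·15) + (21·(-11) − (-9)·(-19))| = 828, so the area is 414.
Summing gcd(|Δx|,|Δy|) over the edges gives the boundary count: gcd(6,26) + gcd(24,34) + gcd(30,8) = 2+2+2 = 6.
Scaling by 5 multiplies the area by 5² = 25 (so the new area is 10350) and multiplies the boundary lattice-point count by 5, giving 30.
By Pick's theorem, the interior count of the dilated polygon is 10350 − 30/2 + 1 = 10336.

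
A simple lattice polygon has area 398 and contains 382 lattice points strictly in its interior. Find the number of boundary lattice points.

34

Pick's theorem gives A = I + B/2 − 1, so B = 2(A − I + 1) = 2(398 − 382 + 1) = 34.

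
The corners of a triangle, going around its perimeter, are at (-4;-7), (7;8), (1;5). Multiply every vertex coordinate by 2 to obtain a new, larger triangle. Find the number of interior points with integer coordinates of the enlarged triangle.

By the shoelace formula, twice the signed area is |((-4)·8 − 7·(-7)) + (7·5 − 1·8) + (1·(-7) − (-4)·5)| = 57, so the area is 57/2.
The number of boundary lattice points is Σ gcd(|Δx|,|Δy|) = gcd(11,15) + gcd(6,3) + gcd(5,12) = 1+3+1 = 5.
Scaling by 2 multiplies the area by 2² = 4 (so the new area is 114) and multiplies the boundary lattice-point count by 2, giving 10.
By Pick's theorem, the interior count of the dilated polygon is 114 − 10/2 + 1 = 110.

110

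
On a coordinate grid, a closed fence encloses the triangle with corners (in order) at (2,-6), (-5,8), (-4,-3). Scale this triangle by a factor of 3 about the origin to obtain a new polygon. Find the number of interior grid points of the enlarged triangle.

By the shoelace formula, twice the signed area is |(2·8 − (-5)·(-6)) + ((-5)·(-3) − (-4)·8) + ((-4)·(-6) − 2·(-3))| = 63, so the area is 31.5.
Summing gcd(|Δx|,|Δy|) over the edges gives the boundary count: gcd(7,14) + gcd(1,11) + gcd(6,3) = 7+1+3 = 11.
Scaling by 3 multiplies the area by 3² = 9 (so the new area is 283.5) and multiplies the boundary lattice-point count by 3, giving 33.
By Pick's theorem, the interior count of the dilated polygon is 283.5 − 33/2 + 1 = 268.

268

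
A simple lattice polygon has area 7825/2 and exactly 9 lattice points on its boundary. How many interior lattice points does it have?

Pick's theorem A = I + B/2 − 1 rearranges to I = A − B/2 + 1 = 7825/2 − 9/2 + 1 = 3909.

3909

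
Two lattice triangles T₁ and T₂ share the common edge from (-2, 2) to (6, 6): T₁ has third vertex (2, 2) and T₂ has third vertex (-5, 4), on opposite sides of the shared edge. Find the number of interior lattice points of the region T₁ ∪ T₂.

18

The union is the simple quadrilateral with vertices (-2, 2), (2, 2), (6, 6), (-5, 4) in order.
The shoelace formula gives twice the area as |[(-2)·2 − 2·2] + [2·6 − 6·2] + [6·4 − (-5)·6] + [(-5)·2 − (-2)·4]| = 44, so the area is 22.
Summing gcd(|Δx|,|Δy|) over the edges gives the boundary count: gcd(4,0) + gcd(4,4) + gcd(11,2) + gcd(3,2) = 4+4+1+1 = 10.
By Pick's theorem I = A − B/2 + 1 = 22 − 10/2 + 1 = 18.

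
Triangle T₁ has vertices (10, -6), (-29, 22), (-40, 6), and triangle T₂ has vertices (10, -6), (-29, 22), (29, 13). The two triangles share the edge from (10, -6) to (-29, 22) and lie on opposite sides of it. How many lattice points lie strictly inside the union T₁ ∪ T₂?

The union is the simple quadrilateral with vertices (10, -6), (-40, 6), (-29, 22), (29, 13) in order.
The shoelace formula gives twice the area as |(10·6 − (-40)·(-6)) + ((-40)·22 − (-29)·6) + ((-29)·13 − 29·22) + (29·(-6) − 10·13)| = 2205, so the area is 2205/2.
The number of boundary lattice points is Σ gcd(|Δx|,|Δy|) = gcd(50,12) + gcd(11,16) + gcd(58,9) + gcd(19,19) = 2+1+1+19 = 23.
By Pick's theorem I = A − B/2 + 1 = 2205/2 − 23/2 + 1 = 1092.

1092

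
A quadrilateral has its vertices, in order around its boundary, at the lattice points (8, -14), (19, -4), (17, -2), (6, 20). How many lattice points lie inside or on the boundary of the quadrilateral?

195

By the shoelace formula, twice the signed area is |(8·(-4) − 19·(-14)) + (19·(-2) − 17·(-4)) + (17·20 − 6·(-2)) + (6·(-14) − 8·20)| = 372, so the area is 186.
Summing gcd(|Δx|,|Δy|) over the edges gives the boundary count: gcd(11,10) + gcd(2,2) + gcd(11,22) + gcd(2,34) = 1+2+11+2 = 16.
Pick's theorem gives I = A − B/2 + 1 = 186 − 16/2 + 1 = 179, so the closed region contains I + B = 179 + 16 = 195 lattice points.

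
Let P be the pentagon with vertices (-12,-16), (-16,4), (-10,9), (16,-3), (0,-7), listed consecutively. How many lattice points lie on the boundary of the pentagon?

Summing gcd(|Δx|,|Δy|) over the edges gives the boundary count: gcd(4,20) + gcd(6,5) + gcd(26,12) + gcd(16,4) + gcd(12,9) = 4+1+2+4+3 = 14.

14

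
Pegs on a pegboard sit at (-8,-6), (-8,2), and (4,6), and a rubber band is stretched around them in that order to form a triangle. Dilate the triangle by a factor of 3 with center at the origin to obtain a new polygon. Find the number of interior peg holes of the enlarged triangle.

397

The shoelace formula gives twice the area as |((-8)·2 − (-8)·(-6)) + ((-8)·6 − 4·2) + (4·(-6) − (-8)·6)| = 96, so the area is 48.
Along each edge there are gcd(|Δx|,|Δy|)+1 lattice points, so counting each shared vertex once the boundary has gcd(0,8) + gcd(12,4) + gcd(12,12) = 8+4+12 = 24.
Scaling by 3 multiplies the area by 3² = 9 (so the new area is 432) and multiplies the boundary lattice-point count by 3, giving 72.
By Pick's theorem, the interior count of the dilated polygon is 432 − 72/2 + 1 = 397.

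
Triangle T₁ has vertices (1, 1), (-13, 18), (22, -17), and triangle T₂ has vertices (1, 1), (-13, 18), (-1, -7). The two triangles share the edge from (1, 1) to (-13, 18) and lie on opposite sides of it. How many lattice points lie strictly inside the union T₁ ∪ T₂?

106

The union is the simple quadrilateral with vertices (1, 1), (22, -17), (-13, 18), (-1, -7) in order.
The shoelace formula gives twice the area as |[1·(-17) − 22·1] + [22·18 − (-13)·(-17)] + [(-13)·(-7) − (-1)·18] + [(-1)·1 − 1·(-7)]| = 251, so the area is 125.5.
Summing gcd(|Δx|,|Δy|) over the edges gives the boundary count: gcd(21,18) + gcd(35,35) + gcd(12,25) + gcd(2,8) = 3+35+1+2 = 41.
By Pick's theorem I = A − B/2 + 1 = 125.5 − 41/2 + 1 = 106.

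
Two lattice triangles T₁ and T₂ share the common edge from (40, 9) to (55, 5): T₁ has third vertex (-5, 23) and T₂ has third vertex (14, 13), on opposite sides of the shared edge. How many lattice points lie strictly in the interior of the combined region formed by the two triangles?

The union is the simple quadrilateral with vertices (40, 9), (-5, 23), (55, 5), (14, 13) in order.
Using the shoelace formula, 2A = |[40·23 − (-5)·9] + [(-5)·5 − 55·23] + [55·13 − 14·5] + [14·9 − 40·13]| = 74, so the area is 37.
The number of boundary lattice points is Σ gcd(|Δx|,|Δy|) = gcd(45,14) + gcd(60,18) + gcd(41,8) + gcd(26,4) = 1+6+1+2 = 10.
By Pick's theorem I = A − B/2 + 1 = 37 − 10/2 + 1 = 33.

33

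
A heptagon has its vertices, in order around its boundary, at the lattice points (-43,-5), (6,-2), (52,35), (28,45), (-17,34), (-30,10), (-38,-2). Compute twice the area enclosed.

4901

Using the shoelace formula, 2A = |((-43)·(-2) − 6·(-5)) + (6·35 − 52·(-2)) + (52·45 − 28·35) + (28·34 − (-17)·45) + ((-17)·10 − (-30)·34) + ((-30)·(-2) − (-38)·10) + ((-38)·(-5) − (-43)·(-2))| = 4901, so the area is 4901/2.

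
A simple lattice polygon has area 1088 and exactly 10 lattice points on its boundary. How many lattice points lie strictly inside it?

1084

Pick's theorem A = I + B/2 − 1 rearranges to I = A − B/2 + 1 = 1088 − 10/2 + 1 = 1084.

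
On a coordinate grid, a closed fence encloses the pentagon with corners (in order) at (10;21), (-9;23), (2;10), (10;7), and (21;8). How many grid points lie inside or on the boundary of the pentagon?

249

Using the shoelace formula, 2A = |[10·23 − (-9)·21] + [(-9)·10 − 2·23] + [2·7 − 10·10] + [10·8 − 21·7] + [21·21 − 10·8]| = 491, so the area is 491/2.
The number of boundary lattice points is Σ gcd(|Δx|,|Δy|) = gcd(19,2) + gcd(11,13) + gcd(8,3) + gcd(11,1) + gcd(11,13) = 1+1+1+1+1 = 5.
Pick's theorem gives I = A − B/2 + 1 = 491/2 − 5/2 + 1 = 244, so the closed region contains I + B = 244 + 5 = 249 lattice points.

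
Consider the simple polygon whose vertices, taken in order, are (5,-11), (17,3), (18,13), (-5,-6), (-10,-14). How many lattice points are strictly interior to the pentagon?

255

By the shoelace formula, twice the signed area is |(5·3 − 17·(-11)) + (17·13 − 18·3) + (18·(-6) − (-5)·13) + ((-5)·(-14) − (-10)·(-6)) + ((-10)·(-11) − 5·(-14))| = 516, so the area is 258.
Summing gcd(|Δx|,|Δy|) over the edges gives the boundary count: gcd(12,14) + gcd(1,10) + gcd(23,19) + gcd(5,8) + gcd(15,3) = 2+1+1+1+3 = 8.
By Pick's theorem A = I + B/2 − 1, so I = 258 − 8/2 + 1 = 255.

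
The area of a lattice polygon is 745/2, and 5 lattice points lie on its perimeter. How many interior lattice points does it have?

371

From Pick's theorem, I = A − B/2 + 1 = 745/2 − 5/2 + 1 = 371.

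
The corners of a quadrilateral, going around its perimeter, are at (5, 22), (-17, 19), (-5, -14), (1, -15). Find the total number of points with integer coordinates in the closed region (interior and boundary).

498

Using the shoelace formula, 2A = |(5·19 − (-17)·22) + ((-17)·(-14) − (-5)·19) + ((-5)·(-15) − 1·(-14)) + (1·22 − 5·(-15))| = 988, so the area is 494.
The number of boundary lattice points is Σ gcd(|Δx|,|Δy|) = gcd(22,3) + gcd(12,33) + gcd(6,1) + gcd(4,37) = 1+3+1+1 = 6.
Pick's theorem gives I = A − B/2 + 1 = 494 − 6/2 + 1 = 492, so the closed region contains I + B = 492 + 6 = 498 lattice points.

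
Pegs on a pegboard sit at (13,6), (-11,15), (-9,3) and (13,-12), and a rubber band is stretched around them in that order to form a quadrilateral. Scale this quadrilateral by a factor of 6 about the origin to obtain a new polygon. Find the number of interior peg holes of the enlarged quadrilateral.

11917

The shoelace formula gives twice the area as |(13·15 − (-11)·6) + ((-11)·3 − (-9)·15) + ((-9)·(-12) − 13·3) + (13·6 − 13·(-12))| = 666, so the area is 333.
The number of boundary lattice points is Σ gcd(|Δx|,|Δy|) = gcd(24,9) + gcd(2,12) + gcd(22,15) + gcd(0,18) = 3+2+1+18 = 24.
Scaling by 6 multiplies the area by 6² = 36 (so the new area is 11988) and multiplies the boundary lattice-point count by 6, giving 144.
By Pick's theorem, the interior count of the dilated polygon is 11988 − 144/2 + 1 = 11917.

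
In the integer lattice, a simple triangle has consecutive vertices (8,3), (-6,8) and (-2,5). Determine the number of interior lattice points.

By the shoelace formula, twice the signed area is |(8·8 − (-6)·3) + ((-6)·5 − (-2)·8) + ((-2)·3 − 8·5)| = 22, so the area is 11.
The number of boundary lattice points is Σ gcd(|Δx|,|Δy|) = gcd(14,5) + gcd(4,3) + gcd(10,2) = 1+1+2 = 4.
Pick's theorem gives I = A − B/2 + 1 = 11 − 4/2 + 1 = 10.

10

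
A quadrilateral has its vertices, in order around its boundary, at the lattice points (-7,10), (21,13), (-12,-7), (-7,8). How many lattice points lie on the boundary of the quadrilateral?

9

Summing gcd(|Δx|,|Δy|) over the edges gives the boundary count: gcd(28,3) + gcd(33,20) + gcd(5,15) + gcd(0,2) = 1+1+5+2 = 9.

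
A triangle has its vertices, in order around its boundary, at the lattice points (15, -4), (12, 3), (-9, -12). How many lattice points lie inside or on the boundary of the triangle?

103

Using the shoelace formula, 2A = |[15·3 − 12·(-4)] + [12·(-12) − (-9)·3] + [(-9)·(-4) − 15·(-12)]| = 192, so the area is 96.
Along each edge there are gcd(|Δx|,|Δy|)+1 lattice points, so counting each shared vertex once the boundary has gcd(3,7) + gcd(21,15) + gcd(24,8) = 1+3+8 = 12.
Pick's theorem gives I = A − B/2 + 1 = 96 − 12/2 + 1 = 91, so the closed region contains I + B = 91 + 12 = 103 lattice points.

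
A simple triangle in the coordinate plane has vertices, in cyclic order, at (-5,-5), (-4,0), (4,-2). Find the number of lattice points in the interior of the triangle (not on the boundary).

The shoelace formula gives twice the area as |[(-5)·0 − (-4)·(-5)] + [(-4)·(-2) − 4·0] + [4·(-5) − (-5)·(-2)]| = 42, so the area is 21.
Summing gcd(|Δx|,|Δy|) over the edges gives the boundary count: gcd(1,5) + gcd(8,2) + gcd(9,3) = 1+2+3 = 6.
Pick's theorem gives I = A − B/2 + 1 = 21 − 6/2 + 1 = 19.

19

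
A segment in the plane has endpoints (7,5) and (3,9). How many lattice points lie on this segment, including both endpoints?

The number of lattice points on a segment between lattice points is gcd(|Δx|,|Δy|) + 1 = gcd(4,4) + 1 = 4 + 1 = 5.

5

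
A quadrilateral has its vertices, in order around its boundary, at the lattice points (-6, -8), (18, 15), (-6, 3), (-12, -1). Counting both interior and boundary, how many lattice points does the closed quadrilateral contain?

174

Using the shoelace formula, 2A = |((-6)·15 − 18·(-8)) + (18·3 − (-6)·15) + ((-6)·(-1) − (-12)·3) + ((-12)·(-8) − (-6)·(-1))| = 330, so the area is 165.
Summing gcd(|Δx|,|Δy|) over the edges gives the boundary count: gcd(24,23) + gcd(24,12) + gcd(6,4) + gcd(6,7) = 1+12+2+1 = 16.
Pick's theorem gives I = A − B/2 + 1 = 165 − 16/2 + 1 = 158, so the closed region contains I + B = 158 + 16 = 174 lattice points.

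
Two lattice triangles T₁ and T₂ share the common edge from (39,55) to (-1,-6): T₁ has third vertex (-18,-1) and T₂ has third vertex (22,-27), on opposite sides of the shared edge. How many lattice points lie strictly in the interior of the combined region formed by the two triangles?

1739

The union is the simple quadrilateral with vertices (39,55), (-18,-1), (-1,-6), (22,-27) in order.
By the shoelace formula, twice the signed area is |(39·(-1) − (-18)·55) + ((-18)·(-6) − (-1)·(-1)) + ((-1)·(-27) − 22·(-6)) + (22·55 − 39·(-27))| = 3480, so the area is 1740.
The number of boundary lattice points is Σ gcd(|Δx|,|Δy|) = gcd(57,56) + gcd(17,5) + gcd(23,21) + gcd(17,82) = 1+1+1+1 = 4.
By Pick's theorem I = A − B/2 + 1 = 1740 − 4/2 + 1 = 1739.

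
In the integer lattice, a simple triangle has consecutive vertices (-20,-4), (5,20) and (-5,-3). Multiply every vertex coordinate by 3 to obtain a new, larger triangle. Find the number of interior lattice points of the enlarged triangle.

Using the shoelace formula, 2A = |((-20)·20 − 5·(-4)) + (5·(-3) − (-5)·20) + ((-5)·(-4) − (-20)·(-3))| = 335, so the area is 167.5.
The number of boundary lattice points is Σ gcd(|Δx|,|Δy|) = gcd(25,24) + gcd(10,23) + gcd(15,1) = 1+1+1 = 3.
Scaling by 3 multiplies the area by 3² = 9 (so the new area is 3015/2) and multiplies the boundary lattice-point count by 3, giving 9.
By Pick's theorem, the interior count of the dilated polygon is 3015/2 − 9/2 + 1 = 1504.

1504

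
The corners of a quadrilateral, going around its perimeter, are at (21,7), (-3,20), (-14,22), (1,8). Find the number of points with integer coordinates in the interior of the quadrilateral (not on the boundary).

The shoelace formula gives twice the area as |(21·20 − (-3)·7) + ((-3)·22 − (-14)·20) + ((-14)·8 − 1·22) + (1·7 − 21·8)| = 360, so the area is 180.
Along each edge there are gcd(|Δx|,|Δy|)+1 lattice points, so counting each shared vertex once the boundary has gcd(24,13) + gcd(11,2) + gcd(15,14) + gcd(20,1) = 1+1+1+1 = 4.
Pick's theorem gives I = A − B/2 + 1 = 180 − 4/2 + 1 = 179.

179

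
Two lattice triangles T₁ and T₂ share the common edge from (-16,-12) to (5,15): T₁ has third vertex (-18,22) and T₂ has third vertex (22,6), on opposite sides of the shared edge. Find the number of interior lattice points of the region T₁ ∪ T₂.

The union is the simple quadrilateral with vertices (-16,-12), (-18,22), (5,15), (22,6) in order.
The shoelace formula gives twice the area as |[(-16)·22 − (-18)·(-12)] + [(-18)·15 − 5·22] + [5·6 − 22·15] + [22·(-12) − (-16)·6]| = 1416, so the area is 708.
Along each edge there are gcd(|Δx|,|Δy|)+1 lattice points, so counting each shared vertex once the boundary has gcd(2,34) + gcd(23,7) + gcd(17,9) + gcd(38,18) = 2+1+1+2 = 6.
By Pick's theorem I = A − B/2 + 1 = 708 − 6/2 + 1 = 706.

706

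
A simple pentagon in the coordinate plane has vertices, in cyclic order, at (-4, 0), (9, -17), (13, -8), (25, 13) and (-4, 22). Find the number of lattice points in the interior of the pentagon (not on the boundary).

625

The shoelace formula gives twice the area as |((-4)·(-17) − 9·0) + (9·(-8) − 13·(-17)) + (13·13 − 25·(-8)) + (25·22 − (-4)·13) + ((-4)·0 − (-4)·22)| = 1276, so the area is 638.
The number of boundary lattice points is Σ gcd(|Δx|,|Δy|) = gcd(13,17) + gcd(4,9) + gcd(12,21) + gcd(29,9) + gcd(0,22) = 1+1+3+1+22 = 28.
Pick's theorem gives I = A − B/2 + 1 = 638 − 28/2 + 1 = 625.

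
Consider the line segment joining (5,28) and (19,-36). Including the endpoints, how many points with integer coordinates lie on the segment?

3

The number of lattice points on a segment between lattice points is gcd(|Δx|,|Δy|) + 1 = gcd(14,64) + 1 = 2 + 1 = 3.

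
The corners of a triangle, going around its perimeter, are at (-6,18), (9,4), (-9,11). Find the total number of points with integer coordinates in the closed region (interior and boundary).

76

The shoelace formula gives twice the area as |((-6)·4 − 9·18) + (9·11 − (-9)·4) + ((-9)·18 − (-6)·11)| = 147, so the area is 147/2.
Summing gcd(|Δx|,|Δy|) over the edges gives the boundary count: gcd(15,14) + gcd(18,7) + gcd(3,7) = 1+1+1 = 3.
Pick's theorem gives I = A − B/2 + 1 = 147/2 − 3/2 + 1 = 73, so the closed region contains I + B = 73 + 3 = 76 lattice points.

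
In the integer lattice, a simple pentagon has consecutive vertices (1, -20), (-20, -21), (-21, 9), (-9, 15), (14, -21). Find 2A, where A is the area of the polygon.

1556

The shoelace formula gives twice the area as |(1·(-21) − (-20)·(-20)) + ((-20)·9 − (-21)·(-21)) + ((-21)·15 − (-9)·9) + ((-9)·(-21) − 14·15) + (14·(-20) − 1·(-21))| = 1556, so the area is 778.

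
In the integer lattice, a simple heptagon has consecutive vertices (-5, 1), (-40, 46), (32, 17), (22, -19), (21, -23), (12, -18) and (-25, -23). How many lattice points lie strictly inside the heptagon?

The shoelace formula gives twice the area as |((-5)·46 − (-40)·1) + ((-40)·17 − 32·46) + (32·(-19) − 22·17) + (22·(-23) − 21·(-19)) + (21·(-18) − 12·(-23)) + (12·(-23) − (-25)·(-18)) + ((-25)·1 − (-5)·(-23))| = 4399, so the area is 4399/2.
Summing gcd(|Δx|,|Δy|) over the edges gives the boundary count: gcd(35,45) + gcd(72,29) + gcd(10,36) + gcd(1,4) + gcd(9,5) + gcd(37,5) + gcd(20,24) = 5+1+2+1+1+1+4 = 15.
By Pick's theorem A = I + B/2 − 1, so I = 4399/2 − 15/2 + 1 = 2193.

2193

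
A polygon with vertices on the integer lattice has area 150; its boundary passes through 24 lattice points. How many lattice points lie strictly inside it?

From Pick's theorem, I = A − B/2 + 1 = 150 − 24/2 + 1 = 139.

139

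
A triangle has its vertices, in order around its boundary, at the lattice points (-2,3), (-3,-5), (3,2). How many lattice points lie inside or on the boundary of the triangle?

23

The shoelace formula gives twice the area as |[(-2)·(-5) − (-3)·3] + [(-3)·2 − 3·(-5)] + [3·3 − (-2)·2]| = 41, so the area is 20.5.
The number of boundary lattice points is Σ gcd(|Δx|,|Δy|) = gcd(1,8) + gcd(6,7) + gcd(5,1) = 1+1+1 = 3.
Pick's theorem gives I = A − B/2 + 1 = 20.5 − 3/2 + 1 = 20, so the closed region contains I + B = 20 + 3 = 23 lattice points.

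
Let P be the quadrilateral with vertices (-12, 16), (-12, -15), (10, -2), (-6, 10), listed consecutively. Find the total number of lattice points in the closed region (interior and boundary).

351

Using the shoelace formula, 2A = |((-12)·(-15) − (-12)·16) + ((-12)·(-2) − 10·(-15)) + (10·10 − (-6)·(-2)) + ((-6)·16 − (-12)·10)| = 658, so the area is 329.
Summing gcd(|Δx|,|Δy|) over the edges gives the boundary count: gcd(0,31) + gcd(22,13) + gcd(16,12) + gcd(6,6) = 31+1+4+6 = 42.
Pick's theorem gives I = A − B/2 + 1 = 329 − 42/2 + 1 = 309, so the closed region contains I + B = 309 + 42 = 351 lattice points.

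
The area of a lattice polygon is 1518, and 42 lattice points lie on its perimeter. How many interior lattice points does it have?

From Pick's theorem, I = A − B/2 + 1 = 1518 − 42/2 + 1 = 1498.

1498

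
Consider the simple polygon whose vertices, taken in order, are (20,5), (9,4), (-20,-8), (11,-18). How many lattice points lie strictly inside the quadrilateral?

Using the shoelace formula, 2A = |[20·4 − 9·5] + [9·(-8) − (-20)·4] + [(-20)·(-18) − 11·(-8)] + [11·5 − 20·(-18)]| = 906, so the area is 453.
Along each edge there are gcd(|Δx|,|Δy|)+1 lattice points, so counting each shared vertex once the boundary has gcd(11,1) + gcd(29,12) + gcd(31,10) + gcd(9,23) = 1+1+1+1 = 4.
By Pick's theorem A = I + B/2 − 1, so I = 453 − 4/2 + 1 = 452.

452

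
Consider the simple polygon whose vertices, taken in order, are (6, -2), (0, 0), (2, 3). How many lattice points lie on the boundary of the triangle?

4

The number of boundary lattice points is Σ gcd(|Δx|,|Δy|) = gcd(6,2) + gcd(2,3) + gcd(4,5) = 2+1+1 = 4.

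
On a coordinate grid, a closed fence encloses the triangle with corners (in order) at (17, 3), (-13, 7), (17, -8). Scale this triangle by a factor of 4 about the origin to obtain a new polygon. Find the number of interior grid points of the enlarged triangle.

2585

By the shoelace formula, twice the signed area is |(17·7 − (-13)·3) + ((-13)·(-8) − 17·7) + (17·3 − 17·(-8))| = 330, so the area is 165.
Along each edge there are gcd(|Δx|,|Δy|)+1 lattice points, so counting each shared vertex once the boundary has gcd(30,4) + gcd(30,15) + gcd(0,11) = 2+15+11 = 28.
Scaling by 4 multiplies the area by 4² = 16 (so the new area is 2640) and multiplies the boundary lattice-point count by 4, giving 112.
By Pick's theorem, the interior count of the dilated polygon is 2640 − 112/2 + 1 = 2585.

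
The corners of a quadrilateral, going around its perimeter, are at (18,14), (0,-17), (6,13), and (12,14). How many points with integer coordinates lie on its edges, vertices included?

14

The number of boundary lattice points is Σ gcd(|Δx|,|Δy|) = gcd(18,31) + gcd(6,30) + gcd(6,1) + gcd(6,0) = 1+6+1+6 = 14.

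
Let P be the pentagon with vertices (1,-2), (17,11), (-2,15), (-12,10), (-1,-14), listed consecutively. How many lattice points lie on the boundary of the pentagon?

The number of boundary lattice points is Σ gcd(|Δx|,|Δy|) = gcd(16,13) + gcd(19,4) + gcd(10,5) + gcd(11,24) + gcd(2,12) = 1+1+5+1+2 = 10.

10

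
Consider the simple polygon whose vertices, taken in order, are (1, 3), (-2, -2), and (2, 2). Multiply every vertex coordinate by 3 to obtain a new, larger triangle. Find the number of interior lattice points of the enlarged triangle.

28

By the shoelace formula, twice the signed area is |(1·(-2) − (-2)·3) + ((-2)·2 − 2·(-2)) + (2·3 − 1·2)| = 8, so the area is 4.
Summing gcd(|Δx|,|Δy|) over the edges gives the boundary count: gcd(3,5) + gcd(4,4) + gcd(1,1) = 1+4+1 = 6.
Scaling by 3 multiplies the area by 3² = 9 (so the new area is 36) and multiplies the boundary lattice-point count by 3, giving 18.
By Pick's theorem, the interior count of the dilated polygon is 36 − 18/2 + 1 = 28.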